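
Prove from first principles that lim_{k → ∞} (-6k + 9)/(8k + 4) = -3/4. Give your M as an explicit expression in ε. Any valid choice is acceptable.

Let ε > 0. For k ≥ 1, |(-6k + 9)/(8k + 4) + 3/4| = |96|/(8(8k + 4)) = 96/(8(8k + 4)).
Since 8k + 4 ≥ 8k for k ≥ 1, this is ≤ 96/(8·8k) = (3/2)/k.
So |(-6k + 9)/(8k + 4) + 3/4| < ε whenever k > (3/2)/ε.
Take M = (3/2)/ε. If k > M then |(-6k + 9)/(8k + 4) + 3/4| ≤ (3/2)/k < ε.

M = (3/2)/ε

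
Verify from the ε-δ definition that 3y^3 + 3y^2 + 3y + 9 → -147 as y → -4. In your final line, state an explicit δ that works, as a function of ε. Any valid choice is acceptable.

δ = min(1, ε/159)

Let ε > 0 be given. We want δ > 0 such that 0 < |y + 4| < δ implies |(3y^3 + 3y^2 + 3y + 9) + 147| < ε.
(3y^3 + 3y^2 + 3y + 9) + 147 = 3y^3 + 3y^2 + 3y + 156 = (y + 4)(3y^2 - 9y + 39).
So |(3y^3 + 3y^2 + 3y + 9) + 147| = |y + 4|·|3y^2 - 9y + 39|.
Assume first that |y + 4| < 1, so |y| < 5. Then |3y^2 - 9y + 39| ≤ 3·5^2 + 9·5 + 39 = 159.
Hence |(3y^3 + 3y^2 + 3y + 9) + 147| ≤ 159|y + 4| < ε provided |y + 4| < ε/159.
Choosing δ = min(1, ε/159) ensures both conditions, hence |(3y^3 + 3y^2 + 3y + 9) + 147| < ε.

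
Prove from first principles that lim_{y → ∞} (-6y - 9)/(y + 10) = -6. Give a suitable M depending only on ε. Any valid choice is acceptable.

Let ε > 0. We seek M > 0 such that y > M implies |(-6y - 9)/(y + 10) + 6| < ε.
(-6y - 9)/(y + 10) + 6 = ((-6y - 9) − (-6)(y + 10)) / ((y + 10)) = 51/((y + 10)).
For y > 0 we have y + 10 > y, so |(-6y - 9)/(y + 10) + 6| = 51/((y + 10)) < 51/(y) = 51/y.
Thus |(-6y - 9)/(y + 10) + 6| < ε whenever y > 51/ε.
Take M = 51/ε. If y > M then |(-6y - 9)/(y + 10) + 6| < 51/y < ε.

M = 51/ε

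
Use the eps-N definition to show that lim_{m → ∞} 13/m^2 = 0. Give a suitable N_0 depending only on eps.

N_0 = (13/eps)^{1/2}

Let eps > 0. For m ≥ 1, |13/m^2 − 0| = 13/m^2.
13/m^2 < eps ⇔ m^2 > 13/eps ⇔ m > (13/eps)^{1/2}.
Take N_0 = (13/eps)^{1/2}. Then m > N_0 implies 13/m^2 < eps.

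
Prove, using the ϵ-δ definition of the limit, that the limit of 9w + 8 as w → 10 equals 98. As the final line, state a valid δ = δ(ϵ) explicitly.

Suppose ϵ > 0. We need δ > 0 so that 0 < |w − 10| < δ implies |(9w + 8) − 98| < ϵ.
Since (9w + 8) − 98 = 9(w − 10), we have |(9w + 8) − 98| = 9|w − 10|.
So 9|w − 10| < ϵ exactly when |w − 10| < ϵ/9.
Take δ = ϵ/9. If 0 < |w − 10| < δ then |(9w + 8) − 98| = 9|w − 10| < 9·(ϵ/9) = ϵ.

δ = ϵ/9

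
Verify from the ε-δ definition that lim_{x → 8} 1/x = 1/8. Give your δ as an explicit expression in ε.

δ = min(4, 32ε)

Fix ε > 0. We seek δ > 0 such that 0 < |x − 8| < δ implies |1/x − (1/8)| < ε.
|1/x − (1/8)| = |8 − x|/(8·|x|) = |x − 8|/(8|x|).
Restrict δ ≤ 4. Then |x − 8| < 4 gives |x| > 4, so 8|x| > 32.
Then |1/x − (1/8)| < |x − 8|/32, which is < ε when |x − 8| < 32ε.
Take δ = min(4, 32ε). Then 0 < |x − 8| < δ gives both |x − 8| < 4 and |x − 8| < 32ε, so |1/x − (1/8)| < ε.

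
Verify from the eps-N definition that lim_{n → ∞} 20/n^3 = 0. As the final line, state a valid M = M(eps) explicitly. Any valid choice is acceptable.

Fix eps > 0. For n ≥ 1, |20/n^3 − 0| = 20/n^3.
20/n^3 < eps ⇔ n^3 > 20/eps ⇔ n > (20/eps)^{1/3}.
Take M = (20/eps)^{1/3}. Then n > M implies 20/n^3 < eps.

M = (20/eps)^{1/3}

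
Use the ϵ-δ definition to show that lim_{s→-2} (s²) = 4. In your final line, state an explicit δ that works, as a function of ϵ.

Suppose ϵ > 0. We seek δ > 0 with 0 < |s + 2| < δ ⇒ |s² − 4| < ϵ.
Factor: s² − 4 = (s + 2)(s - 2), so |s² − 4| = |s + 2|·|s - 2|.
Impose δ ≤ 2 so that |s| < 4; then |s - 2| ≤ 6.
Hence |s² − 4| ≤ 6|s + 2|, which is < ϵ once |s + 2| < ϵ/6.
Take δ = min(2, ϵ/6). If 0 < |s + 2| < δ then both bounds hold and |s² − 4| ≤ 6|s + 2| < 6·(ϵ/6) = ϵ.

δ = min(2, ϵ/6)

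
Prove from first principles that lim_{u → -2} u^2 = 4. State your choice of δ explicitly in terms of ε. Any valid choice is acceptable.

δ = min(2, ε/6)

Let ε > 0 be given. We seek δ > 0 with 0 < |u + 2| < δ ⇒ |u^2 − 4| < ε.
Factor: u^2 − 4 = (u + 2)(u - 2), so |u^2 − 4| = |u + 2|·|u - 2|.
Restrict δ ≤ 2. Then |u + 2| < 2 gives |u| < 4, so by the triangle inequality |u - 2| ≤ 4 + 2 = 6.
Hence |u^2 − 4| ≤ 6|u + 2|, which is < ε once |u + 2| < ε/6.
Take δ = min(2, ε/6). If 0 < |u + 2| < δ then both bounds hold and |u^2 − 4| ≤ 6|u + 2| < 6·(ε/6) = ε.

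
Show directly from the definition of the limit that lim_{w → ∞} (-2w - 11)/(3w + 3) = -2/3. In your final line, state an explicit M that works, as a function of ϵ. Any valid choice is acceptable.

Let ϵ > 0 be given. We seek M > 0 such that w > M implies |(-2w - 11)/(3w + 3) + 2/3| < ϵ.
(-2w - 11)/(3w + 3) + 2/3 = (3(-2w - 11) − (-2)(3w + 3)) / (3(3w + 3)) = -27/(3(3w + 3)).
For w > 0 we have 3w + 3 > 3w, so |(-2w - 11)/(3w + 3) + 2/3| = 27/(3(3w + 3)) < 27/(3·3w) = 3/w.
Thus |(-2w - 11)/(3w + 3) + 2/3| < ϵ whenever w > 3/ϵ.
Take M = 3/ϵ. If w > M then |(-2w - 11)/(3w + 3) + 2/3| < 3/w < ϵ.

M = 3/ϵ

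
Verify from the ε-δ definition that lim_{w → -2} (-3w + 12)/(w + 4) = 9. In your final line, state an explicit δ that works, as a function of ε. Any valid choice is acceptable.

Fix ε > 0. We want δ > 0 with 0 < |w + 2| < δ ⇒ |(-3w + 12)/(w + 4) − 9| < ε.
Combining over a common denominator, (-3w + 12)/(w + 4) − 9 = [(-3w + 12)·2 − 18·(w + 4)] / [2·(w + 4)] = -24(w + 2) / (2(w + 4)).
So |(-3w + 12)/(w + 4) − 9| = 24|w + 2| / (2·|w + 4|).
Restrict δ ≤ 1. Then |w + 2| < 1 gives |w + 4| = |(w + 2) + 2| ≥ 2 − 1 = 1.
Hence |(-3w + 12)/(w + 4) − 9| < 24|w + 2|/(2·1) = 12|w + 2|, which is < ε once |w + 2| < (1/12)ε.
Take δ = min(1, (1/12)ε). Then 0 < |w + 2| < δ forces both bounds, so |(-3w + 12)/(w + 4) − 9| < ε.

δ = min(1, (1/12)ε)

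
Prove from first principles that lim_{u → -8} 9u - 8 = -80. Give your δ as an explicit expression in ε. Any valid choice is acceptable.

δ = ε/9

Suppose ε > 0. We need δ > 0 so that 0 < |u + 8| < δ implies |(9u - 8) + 80| < ε.
Since (9u - 8) + 80 = 9(u + 8), we have |(9u - 8) + 80| = 9|u + 8|.
Thus it suffices that |u + 8| < ε/9.
Choosing δ = ε/9 gives |(9u - 8) + 80| = 9|u + 8| < ε whenever |u + 8| < δ.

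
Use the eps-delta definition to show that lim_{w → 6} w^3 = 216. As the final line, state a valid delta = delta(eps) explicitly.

delta = min(1, eps/127)

Let eps > 0. We seek delta > 0 with 0 < |w − 6| < delta ⇒ |w^3 − 216| < eps.
Factor: w^3 − 216 = (w − 6)(w^2 + 6w + 36), so |w^3 − 216| = |w − 6|·|w^2 + 6w + 36|.
Impose delta ≤ 1 so that |w| < 7; then |w^2 + 6w + 36| ≤ 127.
Hence |w^3 − 216| ≤ 127|w − 6|, which is < eps once |w − 6| < eps/127.
Take delta = min(1, eps/127). If 0 < |w − 6| < delta then both bounds hold and |w^3 − 216| ≤ 127|w − 6| < 127·(eps/127) = eps.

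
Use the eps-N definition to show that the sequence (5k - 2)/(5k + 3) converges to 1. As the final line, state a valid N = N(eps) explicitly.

N = 1/eps

Fix eps > 0. For k ≥ 1, |(5k - 2)/(5k + 3) − 1| = |-25|/(5(5k + 3)) = 25/(5(5k + 3)).
Since 5k + 3 ≥ 5k for k ≥ 1, this is ≤ 25/(5·5k) = 1/k.
So |(5k - 2)/(5k + 3) − 1| < eps whenever k > 1/eps.
Take N = 1/eps. If k > N then |(5k - 2)/(5k + 3) − 1| ≤ 1/k < eps.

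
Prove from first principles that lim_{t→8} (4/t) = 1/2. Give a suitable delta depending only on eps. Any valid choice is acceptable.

delta = min(4, 8eps)

Let eps > 0 be given. We seek delta > 0 such that 0 < |t − 8| < delta implies |4/t − (1/2)| < eps.
|4/t − (1/2)| = 4·|8 − t|/(8·|t|) = 4|t − 8|/(8|t|).
Restrict delta ≤ 4. Then |t − 8| < 4 gives |t| > 4, so 8|t| > 32.
Then |4/t − (1/2)| < 4|t − 8|/32, which is < eps when |t − 8| < 8eps.
Take delta = min(4, 8eps). Then 0 < |t − 8| < delta gives both |t − 8| < 4 and |t − 8| < 8eps, so |4/t − (1/2)| < eps.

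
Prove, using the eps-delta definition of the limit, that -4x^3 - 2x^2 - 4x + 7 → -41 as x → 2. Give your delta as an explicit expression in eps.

delta = min(1, eps/90)

Let eps > 0. We want delta > 0 such that 0 < |x − 2| < delta implies |(-4x^3 - 2x^2 - 4x + 7) + 41| < eps.
(-4x^3 - 2x^2 - 4x + 7) + 41 = -4x^3 - 2x^2 - 4x + 48 = (x − 2)(-4x^2 - 10x - 24).
So |(-4x^3 - 2x^2 - 4x + 7) + 41| = |x − 2|·|-4x^2 - 10x - 24|.
Require delta ≤ 1. Then |x − 2| < 1 gives |x| < 3, and by the triangle inequality |-4x^2 - 10x - 24| ≤ 4·3^2 + 10·3 + 24 = 90.
Hence |(-4x^3 - 2x^2 - 4x + 7) + 41| ≤ 90|x − 2| < eps provided |x − 2| < eps/90.
Take delta = min(1, eps/90). Then 0 < |x − 2| < delta gives both |x − 2| < 1 and |x − 2| < eps/90, so |(-4x^3 - 2x^2 - 4x + 7) + 41| < eps.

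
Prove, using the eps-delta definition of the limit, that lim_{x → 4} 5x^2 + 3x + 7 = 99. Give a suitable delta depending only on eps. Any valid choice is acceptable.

delta = min(2, eps/53)

Suppose eps > 0. We want delta > 0 such that 0 < |x − 4| < delta implies |(5x^2 + 3x + 7) − 99| < eps.
(5x^2 + 3x + 7) − 99 = 5x^2 + 3x - 92 = (x − 4)(5x + 23).
So |(5x^2 + 3x + 7) − 99| = |x − 4|·|5x + 23|.
Require delta ≤ 2. Then |x − 4| < 2 gives |x| < 6, and by the triangle inequality |5x + 23| ≤ 5·6 + 23 = 53.
Hence |(5x^2 + 3x + 7) − 99| ≤ 53|x − 4| < eps provided |x − 4| < eps/53.
Choosing delta = min(2, eps/53) ensures both conditions, hence |(5x^2 + 3x + 7) − 99| < eps.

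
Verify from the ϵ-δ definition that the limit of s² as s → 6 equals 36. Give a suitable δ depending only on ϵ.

δ = min(2, ϵ/14)

Let ϵ > 0. We seek δ > 0 with 0 < |s − 6| < δ ⇒ |s² − 36| < ϵ.
Factor: s² − 36 = (s − 6)(s + 6), so |s² − 36| = |s − 6|·|s + 6|.
Restrict δ ≤ 2. Then |s − 6| < 2 gives |s| < 8, so by the triangle inequality |s + 6| ≤ 8 + 6 = 14.
Hence |s² − 36| ≤ 14|s − 6|, which is < ϵ once |s − 6| < ϵ/14.
Take δ = min(2, ϵ/14). If 0 < |s − 6| < δ then both bounds hold and |s² − 36| ≤ 14|s − 6| < 14·(ϵ/14) = ϵ.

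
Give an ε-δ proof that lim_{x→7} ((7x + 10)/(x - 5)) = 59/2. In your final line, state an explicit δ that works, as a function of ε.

δ = min(1, (2/45)ε)

Suppose ε > 0. We want δ > 0 with 0 < |x − 7| < δ ⇒ |(7x + 10)/(x - 5) − (59/2)| < ε.
Combining over a common denominator, (7x + 10)/(x - 5) − (59/2) = [(7x + 10)·2 − 59·(x - 5)] / [2·(x - 5)] = -45(x − 7) / (2(x - 5)).
So |(7x + 10)/(x - 5) − (59/2)| = 45|x − 7| / (2·|x − 5|).
Restrict δ ≤ 1. Then |x − 7| < 1 gives |x − 5| = |(x − 7) + 2| ≥ 2 − 1 = 1.
Hence |(7x + 10)/(x - 5) − (59/2)| < 45|x − 7|/(2·1) = (45/2)|x − 7|, which is < ε once |x − 7| < (2/45)ε.
Take δ = min(1, (2/45)ε). Then 0 < |x − 7| < δ forces both bounds, so |(7x + 10)/(x - 5) − (59/2)| < ε.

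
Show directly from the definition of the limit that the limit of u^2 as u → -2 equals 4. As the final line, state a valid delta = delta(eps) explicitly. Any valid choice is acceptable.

Let eps > 0 be given. We seek delta > 0 with 0 < |u + 2| < delta ⇒ |u^2 − 4| < eps.
Factor: u^2 − 4 = (u + 2)(u - 2), so |u^2 − 4| = |u + 2|·|u - 2|.
Restrict delta ≤ 1. Then |u + 2| < 1 gives |u| < 3, so by the triangle inequality |u - 2| ≤ 3 + 2 = 5.
Hence |u^2 − 4| ≤ 5|u + 2|, which is < eps once |u + 2| < eps/5.
Take delta = min(1, eps/5). If 0 < |u + 2| < delta then both bounds hold and |u^2 − 4| ≤ 5|u + 2| < 5·(eps/5) = eps.

delta = min(1, eps/5)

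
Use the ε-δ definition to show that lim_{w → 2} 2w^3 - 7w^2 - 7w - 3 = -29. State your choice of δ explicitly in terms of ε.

Let ε > 0. We want δ > 0 such that 0 < |w − 2| < δ implies |(2w^3 - 7w^2 - 7w - 3) + 29| < ε.
(2w^3 - 7w^2 - 7w - 3) + 29 = 2w^3 - 7w^2 - 7w + 26 = (w − 2)(2w^2 - 3w - 13).
So |(2w^3 - 7w^2 - 7w - 3) + 29| = |w − 2|·|2w^2 - 3w - 13|.
Require δ ≤ 1. Then |w − 2| < 1 gives |w| < 3, and by the triangle inequality |2w^2 - 3w - 13| ≤ 2·3^2 + 3·3 + 13 = 40.
Hence |(2w^3 - 7w^2 - 7w - 3) + 29| ≤ 40|w − 2| < ε provided |w − 2| < ε/40.
Take δ = min(1, ε/40). Then 0 < |w − 2| < δ gives both |w − 2| < 1 and |w − 2| < ε/40, so |(2w^3 - 7w^2 - 7w - 3) + 29| < ε.

δ = min(1, ε/40)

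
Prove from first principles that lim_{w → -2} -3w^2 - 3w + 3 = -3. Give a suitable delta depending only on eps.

Suppose eps > 0. We want delta > 0 such that 0 < |w + 2| < delta implies |(-3w^2 - 3w + 3) + 3| < eps.
(-3w^2 - 3w + 3) + 3 = -3w^2 - 3w + 6 = (w + 2)(-3w + 3).
So |(-3w^2 - 3w + 3) + 3| = |w + 2|·|-3w + 3|.
Require delta ≤ 1. Then |w + 2| < 1 gives |w| < 3, and by the triangle inequality |-3w + 3| ≤ 3·3 + 3 = 12.
Hence |(-3w^2 - 3w + 3) + 3| ≤ 12|w + 2| < eps provided |w + 2| < eps/12.
Choosing delta = min(1, eps/12) ensures both conditions, hence |(-3w^2 - 3w + 3) + 3| < eps.

delta = min(1, eps/12)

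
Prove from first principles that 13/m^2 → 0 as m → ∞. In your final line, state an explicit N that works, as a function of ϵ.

Suppose ϵ > 0. For m ≥ 1, |13/m^2 − 0| = 13/m^2.
13/m^2 < ϵ ⇔ m^2 > 13/ϵ ⇔ m > (13/ϵ)^{1/2}.
Take N = (13/ϵ)^{1/2}. Then m > N implies 13/m^2 < ϵ.

N = (13/ϵ)^{1/2}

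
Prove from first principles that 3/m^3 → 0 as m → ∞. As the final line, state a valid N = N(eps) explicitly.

Let eps > 0. For m ≥ 1, |3/m^3 − 0| = 3/m^3.
3/m^3 < eps ⇔ m^3 > 3/eps ⇔ m > (3/eps)^{1/3}.
Take N = (3/eps)^{1/3}. Then m > N implies 3/m^3 < eps.

N = (3/eps)^{1/3}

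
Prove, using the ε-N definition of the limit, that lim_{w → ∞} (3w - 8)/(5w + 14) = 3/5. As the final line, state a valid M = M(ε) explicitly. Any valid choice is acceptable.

M = (82/25)/ε

Fix ε > 0. We seek M > 0 such that w > M implies |(3w - 8)/(5w + 14) − (3/5)| < ε.
(3w - 8)/(5w + 14) − (3/5) = (5(3w - 8) − 3(5w + 14)) / (5(5w + 14)) = -82/(5(5w + 14)).
For w > 0 we have 5w + 14 > 5w, so |(3w - 8)/(5w + 14) − (3/5)| = 82/(5(5w + 14)) < 82/(5·5w) = (82/25)/w.
Thus |(3w - 8)/(5w + 14) − (3/5)| < ε whenever w > (82/25)/ε.
Take M = (82/25)/ε. If w > M then |(3w - 8)/(5w + 14) − (3/5)| < (82/25)/w < ε.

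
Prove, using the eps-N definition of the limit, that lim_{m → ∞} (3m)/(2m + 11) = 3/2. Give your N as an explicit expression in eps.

N = (33/4)/eps

Suppose eps > 0. For m ≥ 1, |(3m)/(2m + 11) − (3/2)| = |-33|/(2(2m + 11)) = 33/(2(2m + 11)).
Since 2m + 11 ≥ 2m for m ≥ 1, this is ≤ 33/(2·2m) = (33/4)/m.
So |(3m)/(2m + 11) − (3/2)| < eps whenever m > (33/4)/eps.
Take N = (33/4)/eps. If m > N then |(3m)/(2m + 11) − (3/2)| ≤ (33/4)/m < eps.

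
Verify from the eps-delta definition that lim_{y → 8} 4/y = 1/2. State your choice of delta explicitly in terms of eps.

Let eps > 0 be given. We seek delta > 0 such that 0 < |y − 8| < delta implies |4/y − (1/2)| < eps.
|4/y − (1/2)| = 4·|8 − y|/(8·|y|) = 4|y − 8|/(8|y|).
Require delta ≤ 4 so that |y| > 8 − 4 = 4, hence 8|y| > 32.
Then |4/y − (1/2)| < 4|y − 8|/32, which is < eps when |y − 8| < 8eps.
Take delta = min(4, 8eps). Then 0 < |y − 8| < delta gives both |y − 8| < 4 and |y − 8| < 8eps, so |4/y − (1/2)| < eps.

delta = min(4, 8eps)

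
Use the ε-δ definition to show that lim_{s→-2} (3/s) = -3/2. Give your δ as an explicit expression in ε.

δ = min(1, (2/3)ε)

Let ε > 0 be given. We seek δ > 0 such that 0 < |s + 2| < δ implies |3/s + 3/2| < ε.
|3/s + 3/2| = 3·|-2 − s|/(2·|s|) = 3|s + 2|/(2|s|).
Require δ ≤ 1 so that |s| > 2 − 1 = 1, hence 2|s| > 2.
Then |3/s + 3/2| < 3|s + 2|/2, which is < ε when |s + 2| < (2/3)ε.
Take δ = min(1, (2/3)ε). Then 0 < |s + 2| < δ gives both |s + 2| < 1 and |s + 2| < (2/3)ε, so |3/s + 3/2| < ε.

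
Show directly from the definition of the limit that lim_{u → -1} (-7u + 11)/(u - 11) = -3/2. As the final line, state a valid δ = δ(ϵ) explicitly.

Suppose ϵ > 0. We want δ > 0 with 0 < |u + 1| < δ ⇒ |(-7u + 11)/(u - 11) + 3/2| < ϵ.
Combining over a common denominator, (-7u + 11)/(u - 11) + 3/2 = [(-7u + 11)·(-12) − 18·(u - 11)] / [(-12)·(u - 11)] = 66(u + 1) / ((-12)(u - 11)).
So |(-7u + 11)/(u - 11) + 3/2| = 66|u + 1| / (12·|u − 11|).
Require δ ≤ 6, so |u − 11| ≥ |-12| − |u + 1| > 12 − 6 = 6.
Hence |(-7u + 11)/(u - 11) + 3/2| < 66|u + 1|/(12·6) = (11/12)|u + 1|, which is < ϵ once |u + 1| < (12/11)ϵ.
Take δ = min(6, (12/11)ϵ). Then 0 < |u + 1| < δ forces both bounds, so |(-7u + 11)/(u - 11) + 3/2| < ϵ.

δ = min(6, (12/11)ϵ)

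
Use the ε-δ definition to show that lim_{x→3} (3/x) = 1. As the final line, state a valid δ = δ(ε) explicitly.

Fix ε > 0. We seek δ > 0 such that 0 < |x − 3| < δ implies |3/x − 1| < ε.
|3/x − 1| = 3·|3 − x|/(3·|x|) = 3|x − 3|/(3|x|).
Require δ ≤ 3/2 so that |x| > 3 − 3/2 = 3/2, hence 3|x| > 9/2.
Then |3/x − 1| < 3|x − 3|/(9/2), which is < ε when |x − 3| < (3/2)ε.
Take δ = min(3/2, (3/2)ε). Then 0 < |x − 3| < δ gives both |x − 3| < 3/2 and |x − 3| < (3/2)ε, so |3/x − 1| < ε.

δ = min(3/2, (3/2)ε)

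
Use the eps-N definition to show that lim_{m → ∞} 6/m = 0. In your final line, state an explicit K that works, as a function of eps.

K = 6/eps

Fix eps > 0. For m ≥ 1, |6/m − 0| = 6/(m) ≤ 6/m.
We need 6/m < eps, i.e. m > 6/eps.
Take K = 6/eps. If m > K then |6/m| ≤ 6/m < eps.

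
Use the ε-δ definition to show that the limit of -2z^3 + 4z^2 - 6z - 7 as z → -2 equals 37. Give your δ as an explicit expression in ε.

δ = min(2, ε/86)

Let ε > 0 be given. We want δ > 0 such that 0 < |z + 2| < δ implies |(-2z^3 + 4z^2 - 6z - 7) − 37| < ε.
(-2z^3 + 4z^2 - 6z - 7) − 37 = -2z^3 + 4z^2 - 6z - 44 = (z + 2)(-2z^2 + 8z - 22).
So |(-2z^3 + 4z^2 - 6z - 7) − 37| = |z + 2|·|-2z^2 + 8z - 22|.
Assume first that |z + 2| < 2, so |z| < 4. Then |-2z^2 + 8z - 22| ≤ 2·4^2 + 8·4 + 22 = 86.
Hence |(-2z^3 + 4z^2 - 6z - 7) − 37| ≤ 86|z + 2| < ε provided |z + 2| < ε/86.
Take δ = min(2, ε/86). Then 0 < |z + 2| < δ gives both |z + 2| < 2 and |z + 2| < ε/86, so |(-2z^3 + 4z^2 - 6z - 7) − 37| < ε.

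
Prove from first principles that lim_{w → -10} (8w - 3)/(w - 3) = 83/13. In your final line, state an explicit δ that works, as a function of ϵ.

Suppose ϵ > 0. We want δ > 0 with 0 < |w + 10| < δ ⇒ |(8w - 3)/(w - 3) − (83/13)| < ϵ.
Combining over a common denominator, (8w - 3)/(w - 3) − (83/13) = [(8w - 3)·(-13) − (-83)·(w - 3)] / [(-13)·(w - 3)] = -21(w + 10) / ((-13)(w - 3)).
So |(8w - 3)/(w - 3) − (83/13)| = 21|w + 10| / (13·|w − 3|).
Restrict δ ≤ 13/2. Then |w + 10| < 13/2 gives |w − 3| = |(w + 10) + (-13)| ≥ 13 − 13/2 = 13/2.
Hence |(8w - 3)/(w - 3) − (83/13)| < 21|w + 10|/(13·(13/2)) = (42/169)|w + 10|, which is < ϵ once |w + 10| < (169/42)ϵ.
Take δ = min(13/2, (169/42)ϵ). Then 0 < |w + 10| < δ forces both bounds, so |(8w - 3)/(w - 3) − (83/13)| < ϵ.

δ = min(13/2, (169/42)ϵ)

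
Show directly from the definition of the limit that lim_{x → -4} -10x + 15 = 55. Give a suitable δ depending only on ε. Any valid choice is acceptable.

Let ε > 0 be given. We need δ > 0 so that 0 < |x + 4| < δ implies |(-10x + 15) − 55| < ε.
Since (-10x + 15) − 55 = -10(x + 4), we have |(-10x + 15) − 55| = 10|x + 4|.
So 10|x + 4| < ε exactly when |x + 4| < ε/10.
Choosing δ = ε/10 gives |(-10x + 15) − 55| = 10|x + 4| < ε whenever |x + 4| < δ.

δ = ε/10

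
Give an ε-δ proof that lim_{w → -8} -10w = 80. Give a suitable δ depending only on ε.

Suppose ε > 0. We need δ > 0 so that 0 < |w + 8| < δ implies |(-10w) − 80| < ε.
Since (-10w) − 80 = -10(w + 8), we have |(-10w) − 80| = 10|w + 8|.
Thus it suffices that |w + 8| < ε/10.
Choosing δ = ε/10 gives |(-10w) − 80| = 10|w + 8| < ε whenever |w + 8| < δ.

δ = ε/10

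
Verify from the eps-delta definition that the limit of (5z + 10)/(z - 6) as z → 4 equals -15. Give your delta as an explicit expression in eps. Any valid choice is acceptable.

delta = min(1, (1/20)eps)

Let eps > 0 be given. We want delta > 0 with 0 < |z − 4| < delta ⇒ |(5z + 10)/(z - 6) + 15| < eps.
Combining over a common denominator, (5z + 10)/(z - 6) + 15 = [(5z + 10)·(-2) − 30·(z - 6)] / [(-2)·(z - 6)] = -40(z − 4) / ((-2)(z - 6)).
So |(5z + 10)/(z - 6) + 15| = 40|z − 4| / (2·|z − 6|).
Require delta ≤ 1, so |z − 6| ≥ |-2| − |z − 4| > 2 − 1 = 1.
Hence |(5z + 10)/(z - 6) + 15| < 40|z − 4|/(2·1) = 20|z − 4|, which is < eps once |z − 4| < (1/20)eps.
Take delta = min(1, (1/20)eps). Then 0 < |z − 4| < delta forces both bounds, so |(5z + 10)/(z - 6) + 15| < eps.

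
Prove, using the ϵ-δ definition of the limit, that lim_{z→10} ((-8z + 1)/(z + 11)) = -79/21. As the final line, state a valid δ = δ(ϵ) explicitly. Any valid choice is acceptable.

Let ϵ > 0. We want δ > 0 with 0 < |z − 10| < δ ⇒ |(-8z + 1)/(z + 11) + 79/21| < ϵ.
Combining over a common denominator, (-8z + 1)/(z + 11) + 79/21 = [(-8z + 1)·21 − (-79)·(z + 11)] / [21·(z + 11)] = -89(z − 10) / (21(z + 11)).
So |(-8z + 1)/(z + 11) + 79/21| = 89|z − 10| / (21·|z + 11|).
Require δ ≤ 21/2, so |z + 11| ≥ |21| − |z − 10| > 21 − 21/2 = 21/2.
Hence |(-8z + 1)/(z + 11) + 79/21| < 89|z − 10|/(21·(21/2)) = (178/441)|z − 10|, which is < ϵ once |z − 10| < (441/178)ϵ.
Take δ = min(21/2, (441/178)ϵ). Then 0 < |z − 10| < δ forces both bounds, so |(-8z + 1)/(z + 11) + 79/21| < ϵ.

δ = min(21/2, (441/178)ϵ)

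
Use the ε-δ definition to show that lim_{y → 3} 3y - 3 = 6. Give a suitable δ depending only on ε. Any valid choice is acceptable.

δ = ε/3

Let ε > 0 be given. We need δ > 0 so that 0 < |y − 3| < δ implies |(3y - 3) − 6| < ε.
Since (3y - 3) − 6 = 3(y − 3), we have |(3y - 3) − 6| = 3|y − 3|.
Thus it suffices that |y − 3| < ε/3.
Take δ = ε/3. If 0 < |y − 3| < δ then |(3y - 3) − 6| = 3|y − 3| < 3·(ε/3) = ε.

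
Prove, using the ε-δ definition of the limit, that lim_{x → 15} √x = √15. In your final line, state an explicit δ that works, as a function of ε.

Fix ε > 0. We want δ > 0 such that 0 < |x − 15| < δ implies |√x − √15| < ε.
Multiplying by the conjugate, |√x − √15| = |x − 15|/(√x + √15).
Restrict δ ≤ 15 so that |x − 15| < 15 forces x > 0, and then √x + √15 > √15.
Hence |√x − √15| < |x − 15|/√15, which is < ε once |x − 15| < √15·ε.
Take δ = min(15, √15·ε). If 0 < |x − 15| < δ then x > 0 and |√x − √15| < |x − 15|/√15 < ε.

δ = min(15, √15·ε)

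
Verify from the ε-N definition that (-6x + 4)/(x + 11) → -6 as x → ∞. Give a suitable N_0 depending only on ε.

N_0 = 70/ε

Fix ε > 0. We seek N_0 > 0 such that x > N_0 implies |(-6x + 4)/(x + 11) + 6| < ε.
(-6x + 4)/(x + 11) + 6 = ((-6x + 4) − (-6)(x + 11)) / ((x + 11)) = 70/((x + 11)).
For x > 0 we have x + 11 > x, so |(-6x + 4)/(x + 11) + 6| = 70/((x + 11)) < 70/(x) = 70/x.
Thus |(-6x + 4)/(x + 11) + 6| < ε whenever x > 70/ε.
Take N_0 = 70/ε. If x > N_0 then |(-6x + 4)/(x + 11) + 6| < 70/x < ε.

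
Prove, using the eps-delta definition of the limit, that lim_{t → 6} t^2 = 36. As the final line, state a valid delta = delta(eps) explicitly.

delta = min(1, eps/13)

Let eps > 0. We seek delta > 0 with 0 < |t − 6| < delta ⇒ |t^2 − 36| < eps.
Factor: t^2 − 36 = (t − 6)(t + 6), so |t^2 − 36| = |t − 6|·|t + 6|.
Restrict delta ≤ 1. Then |t − 6| < 1 gives |t| < 7, so by the triangle inequality |t + 6| ≤ 7 + 6 = 13.
Hence |t^2 − 36| ≤ 13|t − 6|, which is < eps once |t − 6| < eps/13.
Take delta = min(1, eps/13). If 0 < |t − 6| < delta then both bounds hold and |t^2 − 36| ≤ 13|t − 6| < 13·(eps/13) = eps.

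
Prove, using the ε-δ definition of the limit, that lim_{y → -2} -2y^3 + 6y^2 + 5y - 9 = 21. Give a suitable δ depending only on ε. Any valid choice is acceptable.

Let ε > 0. We want δ > 0 such that 0 < |y + 2| < δ implies |(-2y^3 + 6y^2 + 5y - 9) − 21| < ε.
(-2y^3 + 6y^2 + 5y - 9) − 21 = -2y^3 + 6y^2 + 5y - 30 = (y + 2)(-2y^2 + 10y - 15).
So |(-2y^3 + 6y^2 + 5y - 9) − 21| = |y + 2|·|-2y^2 + 10y - 15|.
Assume first that |y + 2| < 1, so |y| < 3. Then |-2y^2 + 10y - 15| ≤ 2·3^2 + 10·3 + 15 = 63.
Hence |(-2y^3 + 6y^2 + 5y - 9) − 21| ≤ 63|y + 2| < ε provided |y + 2| < ε/63.
Choosing δ = min(1, ε/63) ensures both conditions, hence |(-2y^3 + 6y^2 + 5y - 9) − 21| < ε.

δ = min(1, ε/63)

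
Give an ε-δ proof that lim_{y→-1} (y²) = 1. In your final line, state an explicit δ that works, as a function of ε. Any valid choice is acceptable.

δ = min(1, ε/3)

Suppose ε > 0. We seek δ > 0 with 0 < |y + 1| < δ ⇒ |y² − 1| < ε.
Factor: y² − 1 = (y + 1)(y - 1), so |y² − 1| = |y + 1|·|y - 1|.
Impose δ ≤ 1 so that |y| < 2; then |y - 1| ≤ 3.
Hence |y² − 1| ≤ 3|y + 1|, which is < ε once |y + 1| < ε/3.
Take δ = min(1, ε/3). If 0 < |y + 1| < δ then both bounds hold and |y² − 1| ≤ 3|y + 1| < 3·(ε/3) = ε.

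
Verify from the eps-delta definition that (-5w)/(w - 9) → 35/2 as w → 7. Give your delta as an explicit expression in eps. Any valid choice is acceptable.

Let eps > 0 be given. We want delta > 0 with 0 < |w − 7| < delta ⇒ |(-5w)/(w - 9) − (35/2)| < eps.
Combining over a common denominator, (-5w)/(w - 9) − (35/2) = [(-5w)·(-2) − (-35)·(w - 9)] / [(-2)·(w - 9)] = 45(w − 7) / ((-2)(w - 9)).
So |(-5w)/(w - 9) − (35/2)| = 45|w − 7| / (2·|w − 9|).
Require delta ≤ 1, so |w − 9| ≥ |-2| − |w − 7| > 2 − 1 = 1.
Hence |(-5w)/(w - 9) − (35/2)| < 45|w − 7|/(2·1) = (45/2)|w − 7|, which is < eps once |w − 7| < (2/45)eps.
Take delta = min(1, (2/45)eps). Then 0 < |w − 7| < delta forces both bounds, so |(-5w)/(w - 9) − (35/2)| < eps.

delta = min(1, (2/45)eps)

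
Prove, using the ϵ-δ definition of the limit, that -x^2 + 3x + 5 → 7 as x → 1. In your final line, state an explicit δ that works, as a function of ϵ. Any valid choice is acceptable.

Let ϵ > 0 be given. We want δ > 0 such that 0 < |x − 1| < δ implies |(-x^2 + 3x + 5) − 7| < ϵ.
(-x^2 + 3x + 5) − 7 = -x^2 + 3x - 2 = (x − 1)(-x + 2).
So |(-x^2 + 3x + 5) − 7| = |x − 1|·|-x + 2|.
Require δ ≤ 1. Then |x − 1| < 1 gives |x| < 2, and by the triangle inequality |-x + 2| ≤ 2 + 2 = 4.
Hence |(-x^2 + 3x + 5) − 7| ≤ 4|x − 1| < ϵ provided |x − 1| < ϵ/4.
Take δ = min(1, ϵ/4). Then 0 < |x − 1| < δ gives both |x − 1| < 1 and |x − 1| < ϵ/4, so |(-x^2 + 3x + 5) − 7| < ϵ.

δ = min(1, ϵ/4)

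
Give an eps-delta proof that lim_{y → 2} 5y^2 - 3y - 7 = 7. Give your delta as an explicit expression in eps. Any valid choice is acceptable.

Fix eps > 0. We want delta > 0 such that 0 < |y − 2| < delta implies |(5y^2 - 3y - 7) − 7| < eps.
(5y^2 - 3y - 7) − 7 = 5y^2 - 3y - 14 = (y − 2)(5y + 7).
So |(5y^2 - 3y - 7) − 7| = |y − 2|·|5y + 7|.
Assume first that |y − 2| < 1, so |y| < 3. Then |5y + 7| ≤ 5·3 + 7 = 22.
Hence |(5y^2 - 3y - 7) − 7| ≤ 22|y − 2| < eps provided |y − 2| < eps/22.
Take delta = min(1, eps/22). Then 0 < |y − 2| < delta gives both |y − 2| < 1 and |y − 2| < eps/22, so |(5y^2 - 3y - 7) − 7| < eps.

delta = min(1, eps/22)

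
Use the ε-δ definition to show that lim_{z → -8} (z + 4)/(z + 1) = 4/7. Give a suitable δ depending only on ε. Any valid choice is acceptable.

δ = min(7/2, (49/6)ε)

Let ε > 0 be given. We want δ > 0 with 0 < |z + 8| < δ ⇒ |(z + 4)/(z + 1) − (4/7)| < ε.
Combining over a common denominator, (z + 4)/(z + 1) − (4/7) = [(z + 4)·(-7) − (-4)·(z + 1)] / [(-7)·(z + 1)] = -3(z + 8) / ((-7)(z + 1)).
So |(z + 4)/(z + 1) − (4/7)| = 3|z + 8| / (7·|z + 1|).
Require δ ≤ 7/2, so |z + 1| ≥ |-7| − |z + 8| > 7 − 7/2 = 7/2.
Hence |(z + 4)/(z + 1) − (4/7)| < 3|z + 8|/(7·(7/2)) = (6/49)|z + 8|, which is < ε once |z + 8| < (49/6)ε.
Take δ = min(7/2, (49/6)ε). Then 0 < |z + 8| < δ forces both bounds, so |(z + 4)/(z + 1) − (4/7)| < ε.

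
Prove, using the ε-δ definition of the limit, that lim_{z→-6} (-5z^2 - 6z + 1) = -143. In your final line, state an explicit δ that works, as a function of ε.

Let ε > 0. We want δ > 0 such that 0 < |z + 6| < δ implies |(-5z^2 - 6z + 1) + 143| < ε.
(-5z^2 - 6z + 1) + 143 = -5z^2 - 6z + 144 = (z + 6)(-5z + 24).
So |(-5z^2 - 6z + 1) + 143| = |z + 6|·|-5z + 24|.
Assume first that |z + 6| < 1, so |z| < 7. Then |-5z + 24| ≤ 5·7 + 24 = 59.
Hence |(-5z^2 - 6z + 1) + 143| ≤ 59|z + 6| < ε provided |z + 6| < ε/59.
Take δ = min(1, ε/59). Then 0 < |z + 6| < δ gives both |z + 6| < 1 and |z + 6| < ε/59, so |(-5z^2 - 6z + 1) + 143| < ε.

δ = min(1, ε/59)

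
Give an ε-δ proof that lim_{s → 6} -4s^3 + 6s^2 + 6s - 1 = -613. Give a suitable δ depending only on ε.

Let ε > 0. We want δ > 0 such that 0 < |s − 6| < δ implies |(-4s^3 + 6s^2 + 6s - 1) + 613| < ε.
(-4s^3 + 6s^2 + 6s - 1) + 613 = -4s^3 + 6s^2 + 6s + 612 = (s − 6)(-4s^2 - 18s - 102).
So |(-4s^3 + 6s^2 + 6s - 1) + 613| = |s − 6|·|-4s^2 - 18s - 102|.
Assume first that |s − 6| < 1, so |s| < 7. Then |-4s^2 - 18s - 102| ≤ 4·7^2 + 18·7 + 102 = 424.
Hence |(-4s^3 + 6s^2 + 6s - 1) + 613| ≤ 424|s − 6| < ε provided |s − 6| < ε/424.
Choosing δ = min(1, ε/424) ensures both conditions, hence |(-4s^3 + 6s^2 + 6s - 1) + 613| < ε.

δ = min(1, ε/424)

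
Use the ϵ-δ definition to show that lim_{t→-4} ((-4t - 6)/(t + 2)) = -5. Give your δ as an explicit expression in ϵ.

δ = min(1, ϵ)

Let ϵ > 0 be given. We want δ > 0 with 0 < |t + 4| < δ ⇒ |(-4t - 6)/(t + 2) + 5| < ϵ.
Combining over a common denominator, (-4t - 6)/(t + 2) + 5 = [(-4t - 6)·(-2) − 10·(t + 2)] / [(-2)·(t + 2)] = -2(t + 4) / ((-2)(t + 2)).
So |(-4t - 6)/(t + 2) + 5| = 2|t + 4| / (2·|t + 2|).
Restrict δ ≤ 1. Then |t + 4| < 1 gives |t + 2| = |(t + 4) + (-2)| ≥ 2 − 1 = 1.
Hence |(-4t - 6)/(t + 2) + 5| < 2|t + 4|/(2·1) = |t + 4|, which is < ϵ once |t + 4| < ϵ.
Take δ = min(1, ϵ). Then 0 < |t + 4| < δ forces both bounds, so |(-4t - 6)/(t + 2) + 5| < ϵ.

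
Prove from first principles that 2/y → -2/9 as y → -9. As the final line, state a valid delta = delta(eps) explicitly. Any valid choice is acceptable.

delta = min(9/2, (81/4)eps)

Let eps > 0. We seek delta > 0 such that 0 < |y + 9| < delta implies |2/y + 2/9| < eps.
|2/y + 2/9| = 2·|-9 − y|/(9·|y|) = 2|y + 9|/(9|y|).
Require delta ≤ 9/2 so that |y| > 9 − 9/2 = 9/2, hence 9|y| > 81/2.
Then |2/y + 2/9| < 2|y + 9|/(81/2), which is < eps when |y + 9| < (81/4)eps.
Take delta = min(9/2, (81/4)eps). Then 0 < |y + 9| < delta gives both |y + 9| < 9/2 and |y + 9| < (81/4)eps, so |2/y + 2/9| < eps.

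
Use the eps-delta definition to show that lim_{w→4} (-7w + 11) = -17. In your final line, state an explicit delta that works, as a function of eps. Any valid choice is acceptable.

delta = eps/7

Suppose eps > 0. We need delta > 0 so that 0 < |w − 4| < delta implies |(-7w + 11) + 17| < eps.
|(-7w + 11) + 17| = |-7w + 28| = 7|w − 4|.
So 7|w − 4| < eps exactly when |w − 4| < eps/7.
Take delta = eps/7. If 0 < |w − 4| < delta then |(-7w + 11) + 17| = 7|w − 4| < 7·(eps/7) = eps.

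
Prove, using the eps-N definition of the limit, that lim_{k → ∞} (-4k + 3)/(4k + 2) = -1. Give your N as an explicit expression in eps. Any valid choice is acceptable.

Let eps > 0 be given. For k ≥ 1, |(-4k + 3)/(4k + 2) + 1| = |20|/(4(4k + 2)) = 20/(4(4k + 2)).
Since 4k + 2 ≥ 4k for k ≥ 1, this is ≤ 20/(4·4k) = (5/4)/k.
So |(-4k + 3)/(4k + 2) + 1| < eps whenever k > (5/4)/eps.
Take N = (5/4)/eps. If k > N then |(-4k + 3)/(4k + 2) + 1| ≤ (5/4)/k < eps.

N = (5/4)/eps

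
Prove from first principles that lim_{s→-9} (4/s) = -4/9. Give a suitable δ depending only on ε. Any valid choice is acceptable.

δ = min(9/2, (81/8)ε)

Fix ε > 0. We seek δ > 0 such that 0 < |s + 9| < δ implies |4/s + 4/9| < ε.
|4/s + 4/9| = 4·|-9 − s|/(9·|s|) = 4|s + 9|/(9|s|).
Require δ ≤ 9/2 so that |s| > 9 − 9/2 = 9/2, hence 9|s| > 81/2.
Then |4/s + 4/9| < 4|s + 9|/(81/2), which is < ε when |s + 9| < (81/8)ε.
Take δ = min(9/2, (81/8)ε). Then 0 < |s + 9| < δ gives both |s + 9| < 9/2 and |s + 9| < (81/8)ε, so |4/s + 4/9| < ε.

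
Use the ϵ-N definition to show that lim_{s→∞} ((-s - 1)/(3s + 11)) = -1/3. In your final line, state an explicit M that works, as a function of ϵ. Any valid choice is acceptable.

M = (8/9)/ϵ

Suppose ϵ > 0. We seek M > 0 such that s > M implies |(-s - 1)/(3s + 11) + 1/3| < ϵ.
(-s - 1)/(3s + 11) + 1/3 = (3(-s - 1) − (-1)(3s + 11)) / (3(3s + 11)) = 8/(3(3s + 11)).
For s > 0 we have 3s + 11 > 3s, so |(-s - 1)/(3s + 11) + 1/3| = 8/(3(3s + 11)) < 8/(3·3s) = (8/9)/s.
Thus |(-s - 1)/(3s + 11) + 1/3| < ϵ whenever s > (8/9)/ϵ.
Take M = (8/9)/ϵ. If s > M then |(-s - 1)/(3s + 11) + 1/3| < (8/9)/s < ϵ.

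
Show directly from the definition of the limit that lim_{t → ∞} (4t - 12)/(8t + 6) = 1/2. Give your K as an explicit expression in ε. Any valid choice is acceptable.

Fix ε > 0. We seek K > 0 such that t > K implies |(4t - 12)/(8t + 6) − (1/2)| < ε.
(4t - 12)/(8t + 6) − (1/2) = (8(4t - 12) − 4(8t + 6)) / (8(8t + 6)) = -120/(8(8t + 6)).
For t > 0 we have 8t + 6 > 8t, so |(4t - 12)/(8t + 6) − (1/2)| = 120/(8(8t + 6)) < 120/(8·8t) = (15/8)/t.
Thus |(4t - 12)/(8t + 6) − (1/2)| < ε whenever t > (15/8)/ε.
Take K = (15/8)/ε. If t > K then |(4t - 12)/(8t + 6) − (1/2)| < (15/8)/t < ε.

K = (15/8)/ε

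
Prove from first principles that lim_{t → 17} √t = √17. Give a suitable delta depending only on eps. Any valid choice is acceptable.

delta = min(17, √17·eps)

Suppose eps > 0. We want delta > 0 such that 0 < |t − 17| < delta implies |√t − √17| < eps.
Rationalise: √t − √17 = (t − 17)/(√t + √17), so |√t − √17| = |t − 17|/(√t + √17).
Restrict delta ≤ 17 so that |t − 17| < 17 forces t > 0, and then √t + √17 > √17.
Hence |√t − √17| < |t − 17|/√17, which is < eps once |t − 17| < √17·eps.
Take delta = min(17, √17·eps). If 0 < |t − 17| < delta then t > 0 and |√t − √17| < |t − 17|/√17 < eps.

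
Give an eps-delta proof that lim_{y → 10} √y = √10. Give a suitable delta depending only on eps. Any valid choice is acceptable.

delta = min(10, √10·eps)

Let eps > 0. We want delta > 0 such that 0 < |y − 10| < delta implies |√y − √10| < eps.
Rationalise: √y − √10 = (y − 10)/(√y + √10), so |√y − √10| = |y − 10|/(√y + √10).
Restrict delta ≤ 10 so that |y − 10| < 10 forces y > 0, and then √y + √10 > √10.
Hence |√y − √10| < |y − 10|/√10, which is < eps once |y − 10| < √10·eps.
Take delta = min(10, √10·eps). If 0 < |y − 10| < delta then y > 0 and |√y − √10| < |y − 10|/√10 < eps.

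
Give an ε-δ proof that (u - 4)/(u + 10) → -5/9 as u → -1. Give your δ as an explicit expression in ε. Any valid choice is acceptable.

δ = min(9/2, (81/28)ε)

Fix ε > 0. We want δ > 0 with 0 < |u + 1| < δ ⇒ |(u - 4)/(u + 10) + 5/9| < ε.
Combining over a common denominator, (u - 4)/(u + 10) + 5/9 = [(u - 4)·9 − (-5)·(u + 10)] / [9·(u + 10)] = 14(u + 1) / (9(u + 10)).
So |(u - 4)/(u + 10) + 5/9| = 14|u + 1| / (9·|u + 10|).
Restrict δ ≤ 9/2. Then |u + 1| < 9/2 gives |u + 10| = |(u + 1) + 9| ≥ 9 − 9/2 = 9/2.
Hence |(u - 4)/(u + 10) + 5/9| < 14|u + 1|/(9·(9/2)) = (28/81)|u + 1|, which is < ε once |u + 1| < (81/28)ε.
Take δ = min(9/2, (81/28)ε). Then 0 < |u + 1| < δ forces both bounds, so |(u - 4)/(u + 10) + 5/9| < ε.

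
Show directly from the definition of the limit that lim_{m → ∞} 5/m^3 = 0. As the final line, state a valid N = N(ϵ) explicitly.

N = (5/ϵ)^{1/3}

Fix ϵ > 0. For m ≥ 1, |5/m^3 − 0| = 5/m^3.
5/m^3 < ϵ ⇔ m^3 > 5/ϵ ⇔ m > (5/ϵ)^{1/3}.
Take N = (5/ϵ)^{1/3}. Then m > N implies 5/m^3 < ϵ.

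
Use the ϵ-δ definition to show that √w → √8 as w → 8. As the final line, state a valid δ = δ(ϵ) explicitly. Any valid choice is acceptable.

δ = min(8, √8·ϵ)

Let ϵ > 0. We want δ > 0 such that 0 < |w − 8| < δ implies |√w − √8| < ϵ.
Multiplying by the conjugate, |√w − √8| = |w − 8|/(√w + √8).
Restrict δ ≤ 8 so that |w − 8| < 8 forces w > 0, and then √w + √8 > √8.
Hence |√w − √8| < |w − 8|/√8, which is < ϵ once |w − 8| < √8·ϵ.
Take δ = min(8, √8·ϵ). If 0 < |w − 8| < δ then w > 0 and |√w − √8| < |w − 8|/√8 < ϵ.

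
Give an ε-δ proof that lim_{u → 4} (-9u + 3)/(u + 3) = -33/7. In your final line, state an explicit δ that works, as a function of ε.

Let ε > 0. We want δ > 0 with 0 < |u − 4| < δ ⇒ |(-9u + 3)/(u + 3) + 33/7| < ε.
Combining over a common denominator, (-9u + 3)/(u + 3) + 33/7 = [(-9u + 3)·7 − (-33)·(u + 3)] / [7·(u + 3)] = -30(u − 4) / (7(u + 3)).
So |(-9u + 3)/(u + 3) + 33/7| = 30|u − 4| / (7·|u + 3|).
Restrict δ ≤ 7/2. Then |u − 4| < 7/2 gives |u + 3| = |(u − 4) + 7| ≥ 7 − 7/2 = 7/2.
Hence |(-9u + 3)/(u + 3) + 33/7| < 30|u − 4|/(7·(7/2)) = (60/49)|u − 4|, which is < ε once |u − 4| < (49/60)ε.
Take δ = min(7/2, (49/60)ε). Then 0 < |u − 4| < δ forces both bounds, so |(-9u + 3)/(u + 3) + 33/7| < ε.

δ = min(7/2, (49/60)ε)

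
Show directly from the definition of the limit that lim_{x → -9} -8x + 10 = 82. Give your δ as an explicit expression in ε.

Let ε > 0. We need δ > 0 so that 0 < |x + 9| < δ implies |(-8x + 10) − 82| < ε.
|(-8x + 10) − 82| = |-8x - 72| = 8|x + 9|.
So 8|x + 9| < ε exactly when |x + 9| < ε/8.
Take δ = ε/8. If 0 < |x + 9| < δ then |(-8x + 10) − 82| = 8|x + 9| < 8·(ε/8) = ε.

δ = ε/8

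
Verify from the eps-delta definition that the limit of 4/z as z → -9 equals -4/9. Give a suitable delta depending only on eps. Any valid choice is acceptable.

delta = min(9/2, (81/8)eps)

Let eps > 0. We seek delta > 0 such that 0 < |z + 9| < delta implies |4/z + 4/9| < eps.
|4/z + 4/9| = 4·|-9 − z|/(9·|z|) = 4|z + 9|/(9|z|).
Restrict delta ≤ 9/2. Then |z + 9| < 9/2 gives |z| > 9/2, so 9|z| > 81/2.
Then |4/z + 4/9| < 4|z + 9|/(81/2), which is < eps when |z + 9| < (81/8)eps.
Take delta = min(9/2, (81/8)eps). Then 0 < |z + 9| < delta gives both |z + 9| < 9/2 and |z + 9| < (81/8)eps, so |4/z + 4/9| < eps.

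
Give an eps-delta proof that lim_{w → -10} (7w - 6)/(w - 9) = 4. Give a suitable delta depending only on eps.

delta = min(19/2, (19/6)eps)

Suppose eps > 0. We want delta > 0 with 0 < |w + 10| < delta ⇒ |(7w - 6)/(w - 9) − 4| < eps.
Combining over a common denominator, (7w - 6)/(w - 9) − 4 = [(7w - 6)·(-19) − (-76)·(w - 9)] / [(-19)·(w - 9)] = -57(w + 10) / ((-19)(w - 9)).
So |(7w - 6)/(w - 9) − 4| = 57|w + 10| / (19·|w − 9|).
Require delta ≤ 19/2, so |w − 9| ≥ |-19| − |w + 10| > 19 − 19/2 = 19/2.
Hence |(7w - 6)/(w - 9) − 4| < 57|w + 10|/(19·(19/2)) = (6/19)|w + 10|, which is < eps once |w + 10| < (19/6)eps.
Take delta = min(19/2, (19/6)eps). Then 0 < |w + 10| < delta forces both bounds, so |(7w - 6)/(w - 9) − 4| < eps.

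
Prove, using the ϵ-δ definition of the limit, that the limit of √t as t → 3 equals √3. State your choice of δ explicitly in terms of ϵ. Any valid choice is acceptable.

δ = min(3, √3·ϵ)

Suppose ϵ > 0. We want δ > 0 such that 0 < |t − 3| < δ implies |√t − √3| < ϵ.
Multiplying by the conjugate, |√t − √3| = |t − 3|/(√t + √3).
Restrict δ ≤ 3 so that |t − 3| < 3 forces t > 0, and then √t + √3 > √3.
Hence |√t − √3| < |t − 3|/√3, which is < ϵ once |t − 3| < √3·ϵ.
Take δ = min(3, √3·ϵ). If 0 < |t − 3| < δ then t > 0 and |√t − √3| < |t − 3|/√3 < ϵ.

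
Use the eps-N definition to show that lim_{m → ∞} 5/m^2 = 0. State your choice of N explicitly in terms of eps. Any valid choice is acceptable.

Fix eps > 0. For m ≥ 1, |5/m^2 − 0| = 5/m^2.
5/m^2 < eps ⇔ m^2 > 5/eps ⇔ m > (5/eps)^{1/2}.
Take N = (5/eps)^{1/2}. Then m > N implies 5/m^2 < eps.

N = (5/eps)^{1/2}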